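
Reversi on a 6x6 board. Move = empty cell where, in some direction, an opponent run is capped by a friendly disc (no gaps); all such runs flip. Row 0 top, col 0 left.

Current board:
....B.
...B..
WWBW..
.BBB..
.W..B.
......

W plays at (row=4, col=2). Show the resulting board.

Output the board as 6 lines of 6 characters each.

Place W at (4,2); scan 8 dirs for brackets.
Dir NW: opp run (3,1) capped by W -> flip
Dir N: opp run (3,2) (2,2), next='.' -> no flip
Dir NE: opp run (3,3), next='.' -> no flip
Dir W: first cell 'W' (not opp) -> no flip
Dir E: first cell '.' (not opp) -> no flip
Dir SW: first cell '.' (not opp) -> no flip
Dir S: first cell '.' (not opp) -> no flip
Dir SE: first cell '.' (not opp) -> no flip
All flips: (3,1)

Answer: ....B.
...B..
WWBW..
.WBB..
.WW.B.
......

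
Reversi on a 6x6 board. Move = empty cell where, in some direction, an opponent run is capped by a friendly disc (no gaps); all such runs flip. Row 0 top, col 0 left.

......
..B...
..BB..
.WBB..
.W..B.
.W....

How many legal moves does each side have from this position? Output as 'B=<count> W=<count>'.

-- B to move --
(2,0): no bracket -> illegal
(2,1): no bracket -> illegal
(3,0): flips 1 -> legal
(4,0): flips 1 -> legal
(4,2): no bracket -> illegal
(5,0): flips 1 -> legal
(5,2): no bracket -> illegal
B mobility = 3
-- W to move --
(0,1): no bracket -> illegal
(0,2): no bracket -> illegal
(0,3): no bracket -> illegal
(1,1): no bracket -> illegal
(1,3): flips 1 -> legal
(1,4): flips 2 -> legal
(2,1): no bracket -> illegal
(2,4): no bracket -> illegal
(3,4): flips 2 -> legal
(3,5): no bracket -> illegal
(4,2): no bracket -> illegal
(4,3): no bracket -> illegal
(4,5): no bracket -> illegal
(5,3): no bracket -> illegal
(5,4): no bracket -> illegal
(5,5): no bracket -> illegal
W mobility = 3

Answer: B=3 W=3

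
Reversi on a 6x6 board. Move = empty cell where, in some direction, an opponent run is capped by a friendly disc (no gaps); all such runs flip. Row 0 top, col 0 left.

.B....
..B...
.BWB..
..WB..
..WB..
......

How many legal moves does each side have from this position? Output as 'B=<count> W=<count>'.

-- B to move --
(1,1): flips 1 -> legal
(1,3): no bracket -> illegal
(3,1): flips 1 -> legal
(4,1): flips 2 -> legal
(5,1): flips 1 -> legal
(5,2): flips 3 -> legal
(5,3): no bracket -> illegal
B mobility = 5
-- W to move --
(0,0): no bracket -> illegal
(0,2): flips 1 -> legal
(0,3): no bracket -> illegal
(1,0): flips 1 -> legal
(1,1): no bracket -> illegal
(1,3): no bracket -> illegal
(1,4): flips 1 -> legal
(2,0): flips 1 -> legal
(2,4): flips 2 -> legal
(3,0): no bracket -> illegal
(3,1): no bracket -> illegal
(3,4): flips 1 -> legal
(4,4): flips 2 -> legal
(5,2): no bracket -> illegal
(5,3): no bracket -> illegal
(5,4): flips 1 -> legal
W mobility = 8

Answer: B=5 W=8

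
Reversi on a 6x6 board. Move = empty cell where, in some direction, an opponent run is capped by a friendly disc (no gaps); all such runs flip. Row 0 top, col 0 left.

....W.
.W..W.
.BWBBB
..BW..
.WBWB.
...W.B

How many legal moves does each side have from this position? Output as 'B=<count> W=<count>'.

-- B to move --
(0,0): flips 3 -> legal
(0,1): flips 1 -> legal
(0,2): no bracket -> illegal
(0,3): flips 1 -> legal
(0,5): flips 1 -> legal
(1,0): no bracket -> illegal
(1,2): flips 1 -> legal
(1,3): no bracket -> illegal
(1,5): no bracket -> illegal
(2,0): no bracket -> illegal
(3,0): no bracket -> illegal
(3,1): no bracket -> illegal
(3,4): flips 1 -> legal
(4,0): flips 1 -> legal
(5,0): flips 1 -> legal
(5,1): no bracket -> illegal
(5,2): no bracket -> illegal
(5,4): flips 1 -> legal
B mobility = 9
-- W to move --
(1,0): flips 2 -> legal
(1,2): no bracket -> illegal
(1,3): flips 1 -> legal
(1,5): flips 1 -> legal
(2,0): flips 1 -> legal
(3,0): no bracket -> illegal
(3,1): flips 3 -> legal
(3,4): flips 1 -> legal
(3,5): flips 1 -> legal
(4,5): flips 1 -> legal
(5,1): flips 1 -> legal
(5,2): flips 2 -> legal
(5,4): no bracket -> illegal
W mobility = 10

Answer: B=9 W=10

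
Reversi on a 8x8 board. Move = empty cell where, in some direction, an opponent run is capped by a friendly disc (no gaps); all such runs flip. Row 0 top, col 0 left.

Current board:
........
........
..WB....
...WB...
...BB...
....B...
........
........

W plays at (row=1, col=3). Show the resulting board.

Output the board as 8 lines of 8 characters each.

Answer: ........
...W....
..WW....
...WB...
...BB...
....B...
........
........

Derivation:
Place W at (1,3); scan 8 dirs for brackets.
Dir NW: first cell '.' (not opp) -> no flip
Dir N: first cell '.' (not opp) -> no flip
Dir NE: first cell '.' (not opp) -> no flip
Dir W: first cell '.' (not opp) -> no flip
Dir E: first cell '.' (not opp) -> no flip
Dir SW: first cell 'W' (not opp) -> no flip
Dir S: opp run (2,3) capped by W -> flip
Dir SE: first cell '.' (not opp) -> no flip
All flips: (2,3)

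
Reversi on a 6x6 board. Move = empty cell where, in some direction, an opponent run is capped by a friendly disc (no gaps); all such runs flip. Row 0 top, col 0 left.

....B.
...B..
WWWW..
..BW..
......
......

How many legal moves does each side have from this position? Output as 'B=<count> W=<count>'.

Answer: B=6 W=5

Derivation:
-- B to move --
(1,0): flips 1 -> legal
(1,1): no bracket -> illegal
(1,2): flips 1 -> legal
(1,4): flips 1 -> legal
(2,4): no bracket -> illegal
(3,0): no bracket -> illegal
(3,1): flips 1 -> legal
(3,4): flips 1 -> legal
(4,2): no bracket -> illegal
(4,3): flips 2 -> legal
(4,4): no bracket -> illegal
B mobility = 6
-- W to move --
(0,2): no bracket -> illegal
(0,3): flips 1 -> legal
(0,5): no bracket -> illegal
(1,2): no bracket -> illegal
(1,4): no bracket -> illegal
(1,5): no bracket -> illegal
(2,4): no bracket -> illegal
(3,1): flips 1 -> legal
(4,1): flips 1 -> legal
(4,2): flips 1 -> legal
(4,3): flips 1 -> legal
W mobility = 5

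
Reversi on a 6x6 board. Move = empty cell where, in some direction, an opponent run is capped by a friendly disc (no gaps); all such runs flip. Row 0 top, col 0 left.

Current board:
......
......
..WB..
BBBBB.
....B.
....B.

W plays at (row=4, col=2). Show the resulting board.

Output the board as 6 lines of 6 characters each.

Answer: ......
......
..WB..
BBWBB.
..W.B.
....B.

Derivation:
Place W at (4,2); scan 8 dirs for brackets.
Dir NW: opp run (3,1), next='.' -> no flip
Dir N: opp run (3,2) capped by W -> flip
Dir NE: opp run (3,3), next='.' -> no flip
Dir W: first cell '.' (not opp) -> no flip
Dir E: first cell '.' (not opp) -> no flip
Dir SW: first cell '.' (not opp) -> no flip
Dir S: first cell '.' (not opp) -> no flip
Dir SE: first cell '.' (not opp) -> no flip
All flips: (3,2)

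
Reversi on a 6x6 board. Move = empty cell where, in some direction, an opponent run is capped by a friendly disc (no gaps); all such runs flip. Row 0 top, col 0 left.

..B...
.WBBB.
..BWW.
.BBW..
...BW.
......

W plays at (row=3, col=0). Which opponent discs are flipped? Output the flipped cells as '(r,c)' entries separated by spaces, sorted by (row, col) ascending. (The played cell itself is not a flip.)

Dir NW: edge -> no flip
Dir N: first cell '.' (not opp) -> no flip
Dir NE: first cell '.' (not opp) -> no flip
Dir W: edge -> no flip
Dir E: opp run (3,1) (3,2) capped by W -> flip
Dir SW: edge -> no flip
Dir S: first cell '.' (not opp) -> no flip
Dir SE: first cell '.' (not opp) -> no flip

Answer: (3,1) (3,2)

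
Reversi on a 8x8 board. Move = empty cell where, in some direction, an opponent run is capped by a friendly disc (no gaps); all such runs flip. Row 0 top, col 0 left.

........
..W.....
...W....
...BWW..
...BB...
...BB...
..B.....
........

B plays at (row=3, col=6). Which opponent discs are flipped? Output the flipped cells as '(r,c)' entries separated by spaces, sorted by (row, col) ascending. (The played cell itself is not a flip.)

Answer: (3,4) (3,5)

Derivation:
Dir NW: first cell '.' (not opp) -> no flip
Dir N: first cell '.' (not opp) -> no flip
Dir NE: first cell '.' (not opp) -> no flip
Dir W: opp run (3,5) (3,4) capped by B -> flip
Dir E: first cell '.' (not opp) -> no flip
Dir SW: first cell '.' (not opp) -> no flip
Dir S: first cell '.' (not opp) -> no flip
Dir SE: first cell '.' (not opp) -> no flip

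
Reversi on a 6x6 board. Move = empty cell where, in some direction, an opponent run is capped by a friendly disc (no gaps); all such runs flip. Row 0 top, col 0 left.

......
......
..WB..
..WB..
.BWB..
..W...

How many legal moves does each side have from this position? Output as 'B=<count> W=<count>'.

-- B to move --
(1,1): flips 1 -> legal
(1,2): no bracket -> illegal
(1,3): no bracket -> illegal
(2,1): flips 2 -> legal
(3,1): flips 1 -> legal
(5,1): flips 1 -> legal
(5,3): no bracket -> illegal
B mobility = 4
-- W to move --
(1,2): no bracket -> illegal
(1,3): no bracket -> illegal
(1,4): flips 1 -> legal
(2,4): flips 2 -> legal
(3,0): flips 1 -> legal
(3,1): no bracket -> illegal
(3,4): flips 2 -> legal
(4,0): flips 1 -> legal
(4,4): flips 2 -> legal
(5,0): flips 1 -> legal
(5,1): no bracket -> illegal
(5,3): no bracket -> illegal
(5,4): flips 1 -> legal
W mobility = 8

Answer: B=4 W=8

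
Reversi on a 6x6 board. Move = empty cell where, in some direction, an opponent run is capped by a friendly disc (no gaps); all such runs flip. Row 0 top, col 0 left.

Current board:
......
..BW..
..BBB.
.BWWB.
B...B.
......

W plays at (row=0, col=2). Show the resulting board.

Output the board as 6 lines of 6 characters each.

Answer: ..W...
..WW..
..WBB.
.BWWB.
B...B.
......

Derivation:
Place W at (0,2); scan 8 dirs for brackets.
Dir NW: edge -> no flip
Dir N: edge -> no flip
Dir NE: edge -> no flip
Dir W: first cell '.' (not opp) -> no flip
Dir E: first cell '.' (not opp) -> no flip
Dir SW: first cell '.' (not opp) -> no flip
Dir S: opp run (1,2) (2,2) capped by W -> flip
Dir SE: first cell 'W' (not opp) -> no flip
All flips: (1,2) (2,2)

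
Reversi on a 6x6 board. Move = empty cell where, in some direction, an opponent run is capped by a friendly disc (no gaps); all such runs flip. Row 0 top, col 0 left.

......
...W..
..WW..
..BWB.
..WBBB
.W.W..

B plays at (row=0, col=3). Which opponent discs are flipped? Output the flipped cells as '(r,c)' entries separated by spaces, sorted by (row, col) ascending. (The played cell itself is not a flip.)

Answer: (1,3) (2,3) (3,3)

Derivation:
Dir NW: edge -> no flip
Dir N: edge -> no flip
Dir NE: edge -> no flip
Dir W: first cell '.' (not opp) -> no flip
Dir E: first cell '.' (not opp) -> no flip
Dir SW: first cell '.' (not opp) -> no flip
Dir S: opp run (1,3) (2,3) (3,3) capped by B -> flip
Dir SE: first cell '.' (not opp) -> no flip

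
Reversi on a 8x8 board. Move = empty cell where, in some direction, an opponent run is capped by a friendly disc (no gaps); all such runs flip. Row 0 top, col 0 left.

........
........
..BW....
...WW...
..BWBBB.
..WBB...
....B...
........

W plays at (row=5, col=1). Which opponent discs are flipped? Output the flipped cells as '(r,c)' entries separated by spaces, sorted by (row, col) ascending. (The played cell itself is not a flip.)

Dir NW: first cell '.' (not opp) -> no flip
Dir N: first cell '.' (not opp) -> no flip
Dir NE: opp run (4,2) capped by W -> flip
Dir W: first cell '.' (not opp) -> no flip
Dir E: first cell 'W' (not opp) -> no flip
Dir SW: first cell '.' (not opp) -> no flip
Dir S: first cell '.' (not opp) -> no flip
Dir SE: first cell '.' (not opp) -> no flip

Answer: (4,2)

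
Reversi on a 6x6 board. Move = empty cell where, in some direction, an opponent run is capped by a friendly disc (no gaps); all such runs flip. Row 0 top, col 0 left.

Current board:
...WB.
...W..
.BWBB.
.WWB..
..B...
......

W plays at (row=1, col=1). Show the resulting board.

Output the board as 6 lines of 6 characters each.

Answer: ...WB.
.W.W..
.WWBB.
.WWB..
..B...
......

Derivation:
Place W at (1,1); scan 8 dirs for brackets.
Dir NW: first cell '.' (not opp) -> no flip
Dir N: first cell '.' (not opp) -> no flip
Dir NE: first cell '.' (not opp) -> no flip
Dir W: first cell '.' (not opp) -> no flip
Dir E: first cell '.' (not opp) -> no flip
Dir SW: first cell '.' (not opp) -> no flip
Dir S: opp run (2,1) capped by W -> flip
Dir SE: first cell 'W' (not opp) -> no flip
All flips: (2,1)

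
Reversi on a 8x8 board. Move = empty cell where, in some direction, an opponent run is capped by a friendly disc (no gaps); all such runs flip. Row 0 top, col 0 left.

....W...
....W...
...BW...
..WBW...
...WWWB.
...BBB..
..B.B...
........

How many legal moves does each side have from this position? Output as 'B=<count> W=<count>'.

-- B to move --
(0,3): no bracket -> illegal
(0,5): flips 1 -> legal
(1,3): no bracket -> illegal
(1,5): flips 1 -> legal
(2,1): flips 2 -> legal
(2,2): no bracket -> illegal
(2,5): flips 1 -> legal
(3,1): flips 1 -> legal
(3,5): flips 3 -> legal
(3,6): flips 1 -> legal
(4,1): flips 1 -> legal
(4,2): flips 3 -> legal
(5,2): no bracket -> illegal
(5,6): flips 2 -> legal
B mobility = 10
-- W to move --
(1,2): flips 1 -> legal
(1,3): flips 2 -> legal
(2,2): flips 2 -> legal
(3,5): no bracket -> illegal
(3,6): no bracket -> illegal
(3,7): no bracket -> illegal
(4,2): flips 1 -> legal
(4,7): flips 1 -> legal
(5,1): no bracket -> illegal
(5,2): no bracket -> illegal
(5,6): no bracket -> illegal
(5,7): no bracket -> illegal
(6,1): no bracket -> illegal
(6,3): flips 2 -> legal
(6,5): flips 2 -> legal
(6,6): flips 1 -> legal
(7,1): flips 2 -> legal
(7,2): no bracket -> illegal
(7,3): no bracket -> illegal
(7,4): flips 2 -> legal
(7,5): no bracket -> illegal
W mobility = 10

Answer: B=10 W=10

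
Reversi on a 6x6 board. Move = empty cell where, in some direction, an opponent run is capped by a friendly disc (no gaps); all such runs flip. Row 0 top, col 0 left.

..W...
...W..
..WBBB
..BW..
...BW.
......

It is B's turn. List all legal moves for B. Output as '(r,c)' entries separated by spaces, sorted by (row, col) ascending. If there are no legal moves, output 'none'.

Answer: (0,3) (1,2) (2,1) (3,4) (4,2) (4,5)

Derivation:
(0,1): no bracket -> illegal
(0,3): flips 1 -> legal
(0,4): no bracket -> illegal
(1,1): no bracket -> illegal
(1,2): flips 1 -> legal
(1,4): no bracket -> illegal
(2,1): flips 1 -> legal
(3,1): no bracket -> illegal
(3,4): flips 1 -> legal
(3,5): no bracket -> illegal
(4,2): flips 1 -> legal
(4,5): flips 1 -> legal
(5,3): no bracket -> illegal
(5,4): no bracket -> illegal
(5,5): no bracket -> illegal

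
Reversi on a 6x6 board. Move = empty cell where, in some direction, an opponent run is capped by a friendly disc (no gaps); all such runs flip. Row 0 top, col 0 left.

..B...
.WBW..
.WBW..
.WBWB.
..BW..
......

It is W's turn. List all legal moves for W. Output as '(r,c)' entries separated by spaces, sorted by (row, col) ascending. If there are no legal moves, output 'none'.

Answer: (0,1) (0,3) (2,5) (3,5) (4,1) (4,5) (5,1) (5,3)

Derivation:
(0,1): flips 1 -> legal
(0,3): flips 1 -> legal
(2,4): no bracket -> illegal
(2,5): flips 1 -> legal
(3,5): flips 1 -> legal
(4,1): flips 2 -> legal
(4,4): no bracket -> illegal
(4,5): flips 1 -> legal
(5,1): flips 1 -> legal
(5,2): no bracket -> illegal
(5,3): flips 1 -> legal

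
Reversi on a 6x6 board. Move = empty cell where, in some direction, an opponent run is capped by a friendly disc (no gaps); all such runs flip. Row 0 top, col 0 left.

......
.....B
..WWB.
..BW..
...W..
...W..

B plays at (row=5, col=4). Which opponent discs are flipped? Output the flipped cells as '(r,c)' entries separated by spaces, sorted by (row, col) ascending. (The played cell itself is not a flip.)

Dir NW: opp run (4,3) capped by B -> flip
Dir N: first cell '.' (not opp) -> no flip
Dir NE: first cell '.' (not opp) -> no flip
Dir W: opp run (5,3), next='.' -> no flip
Dir E: first cell '.' (not opp) -> no flip
Dir SW: edge -> no flip
Dir S: edge -> no flip
Dir SE: edge -> no flip

Answer: (4,3)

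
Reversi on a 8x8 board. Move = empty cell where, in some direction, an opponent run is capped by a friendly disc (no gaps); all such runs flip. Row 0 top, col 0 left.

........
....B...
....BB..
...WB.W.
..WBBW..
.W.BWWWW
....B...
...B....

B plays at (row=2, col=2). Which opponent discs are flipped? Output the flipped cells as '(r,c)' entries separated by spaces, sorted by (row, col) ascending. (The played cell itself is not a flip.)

Answer: (3,3)

Derivation:
Dir NW: first cell '.' (not opp) -> no flip
Dir N: first cell '.' (not opp) -> no flip
Dir NE: first cell '.' (not opp) -> no flip
Dir W: first cell '.' (not opp) -> no flip
Dir E: first cell '.' (not opp) -> no flip
Dir SW: first cell '.' (not opp) -> no flip
Dir S: first cell '.' (not opp) -> no flip
Dir SE: opp run (3,3) capped by B -> flip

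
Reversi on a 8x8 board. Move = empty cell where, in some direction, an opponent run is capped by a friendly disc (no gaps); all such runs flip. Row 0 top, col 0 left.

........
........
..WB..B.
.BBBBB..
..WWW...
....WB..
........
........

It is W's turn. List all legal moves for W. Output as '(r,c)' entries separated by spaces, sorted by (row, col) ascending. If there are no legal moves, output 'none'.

Answer: (1,3) (1,7) (2,0) (2,1) (2,4) (2,5) (4,0) (5,6) (6,6)

Derivation:
(1,2): no bracket -> illegal
(1,3): flips 2 -> legal
(1,4): no bracket -> illegal
(1,5): no bracket -> illegal
(1,6): no bracket -> illegal
(1,7): flips 2 -> legal
(2,0): flips 1 -> legal
(2,1): flips 1 -> legal
(2,4): flips 3 -> legal
(2,5): flips 1 -> legal
(2,7): no bracket -> illegal
(3,0): no bracket -> illegal
(3,6): no bracket -> illegal
(3,7): no bracket -> illegal
(4,0): flips 1 -> legal
(4,1): no bracket -> illegal
(4,5): no bracket -> illegal
(4,6): no bracket -> illegal
(5,6): flips 1 -> legal
(6,4): no bracket -> illegal
(6,5): no bracket -> illegal
(6,6): flips 1 -> legal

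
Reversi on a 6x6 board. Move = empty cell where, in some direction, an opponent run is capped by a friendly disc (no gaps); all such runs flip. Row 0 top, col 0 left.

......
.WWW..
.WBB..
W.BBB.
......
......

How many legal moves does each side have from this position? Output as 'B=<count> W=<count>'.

Answer: B=7 W=6

Derivation:
-- B to move --
(0,0): flips 1 -> legal
(0,1): flips 1 -> legal
(0,2): flips 1 -> legal
(0,3): flips 1 -> legal
(0,4): flips 1 -> legal
(1,0): flips 1 -> legal
(1,4): no bracket -> illegal
(2,0): flips 1 -> legal
(2,4): no bracket -> illegal
(3,1): no bracket -> illegal
(4,0): no bracket -> illegal
(4,1): no bracket -> illegal
B mobility = 7
-- W to move --
(1,4): no bracket -> illegal
(2,4): flips 2 -> legal
(2,5): no bracket -> illegal
(3,1): flips 1 -> legal
(3,5): no bracket -> illegal
(4,1): no bracket -> illegal
(4,2): flips 2 -> legal
(4,3): flips 3 -> legal
(4,4): flips 2 -> legal
(4,5): flips 2 -> legal
W mobility = 6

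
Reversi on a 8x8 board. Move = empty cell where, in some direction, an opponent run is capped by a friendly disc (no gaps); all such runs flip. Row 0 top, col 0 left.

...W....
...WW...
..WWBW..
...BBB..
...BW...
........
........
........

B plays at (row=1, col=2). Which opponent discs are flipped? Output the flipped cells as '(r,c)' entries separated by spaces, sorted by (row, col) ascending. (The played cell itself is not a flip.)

Answer: (2,3)

Derivation:
Dir NW: first cell '.' (not opp) -> no flip
Dir N: first cell '.' (not opp) -> no flip
Dir NE: opp run (0,3), next=edge -> no flip
Dir W: first cell '.' (not opp) -> no flip
Dir E: opp run (1,3) (1,4), next='.' -> no flip
Dir SW: first cell '.' (not opp) -> no flip
Dir S: opp run (2,2), next='.' -> no flip
Dir SE: opp run (2,3) capped by B -> flip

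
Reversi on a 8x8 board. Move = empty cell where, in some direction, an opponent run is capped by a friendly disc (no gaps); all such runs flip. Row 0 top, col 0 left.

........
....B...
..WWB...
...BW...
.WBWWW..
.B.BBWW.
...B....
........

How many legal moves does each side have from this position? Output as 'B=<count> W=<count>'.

Answer: B=11 W=11

Derivation:
-- B to move --
(1,1): flips 1 -> legal
(1,2): no bracket -> illegal
(1,3): flips 1 -> legal
(2,1): flips 2 -> legal
(2,5): no bracket -> illegal
(3,0): no bracket -> illegal
(3,1): flips 1 -> legal
(3,2): flips 2 -> legal
(3,5): flips 2 -> legal
(3,6): flips 1 -> legal
(4,0): flips 1 -> legal
(4,6): flips 3 -> legal
(4,7): no bracket -> illegal
(5,0): no bracket -> illegal
(5,2): no bracket -> illegal
(5,7): flips 2 -> legal
(6,4): no bracket -> illegal
(6,5): no bracket -> illegal
(6,6): flips 2 -> legal
(6,7): no bracket -> illegal
B mobility = 11
-- W to move --
(0,3): no bracket -> illegal
(0,4): flips 2 -> legal
(0,5): flips 1 -> legal
(1,3): no bracket -> illegal
(1,5): no bracket -> illegal
(2,5): flips 1 -> legal
(3,1): no bracket -> illegal
(3,2): flips 1 -> legal
(3,5): no bracket -> illegal
(4,0): no bracket -> illegal
(5,0): no bracket -> illegal
(5,2): flips 2 -> legal
(6,0): no bracket -> illegal
(6,1): flips 1 -> legal
(6,2): flips 1 -> legal
(6,4): flips 1 -> legal
(6,5): flips 1 -> legal
(7,2): flips 2 -> legal
(7,3): flips 2 -> legal
(7,4): no bracket -> illegal
W mobility = 11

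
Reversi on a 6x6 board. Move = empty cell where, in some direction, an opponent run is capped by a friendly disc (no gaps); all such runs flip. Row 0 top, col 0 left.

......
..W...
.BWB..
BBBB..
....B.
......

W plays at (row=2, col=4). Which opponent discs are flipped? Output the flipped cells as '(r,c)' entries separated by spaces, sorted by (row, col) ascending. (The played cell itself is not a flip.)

Answer: (2,3)

Derivation:
Dir NW: first cell '.' (not opp) -> no flip
Dir N: first cell '.' (not opp) -> no flip
Dir NE: first cell '.' (not opp) -> no flip
Dir W: opp run (2,3) capped by W -> flip
Dir E: first cell '.' (not opp) -> no flip
Dir SW: opp run (3,3), next='.' -> no flip
Dir S: first cell '.' (not opp) -> no flip
Dir SE: first cell '.' (not opp) -> no flip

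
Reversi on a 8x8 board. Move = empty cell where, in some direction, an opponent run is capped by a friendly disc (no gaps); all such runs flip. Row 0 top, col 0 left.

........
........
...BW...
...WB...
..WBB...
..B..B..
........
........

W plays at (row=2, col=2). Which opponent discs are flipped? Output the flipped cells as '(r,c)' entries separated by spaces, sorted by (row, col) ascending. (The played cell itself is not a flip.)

Dir NW: first cell '.' (not opp) -> no flip
Dir N: first cell '.' (not opp) -> no flip
Dir NE: first cell '.' (not opp) -> no flip
Dir W: first cell '.' (not opp) -> no flip
Dir E: opp run (2,3) capped by W -> flip
Dir SW: first cell '.' (not opp) -> no flip
Dir S: first cell '.' (not opp) -> no flip
Dir SE: first cell 'W' (not opp) -> no flip

Answer: (2,3)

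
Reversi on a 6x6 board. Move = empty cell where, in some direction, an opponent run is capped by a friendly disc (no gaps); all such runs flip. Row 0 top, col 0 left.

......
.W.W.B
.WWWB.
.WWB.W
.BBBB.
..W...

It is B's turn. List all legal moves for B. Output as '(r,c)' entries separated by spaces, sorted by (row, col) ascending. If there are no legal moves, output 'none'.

Answer: (0,0) (0,1) (0,2) (0,3) (1,0) (1,2) (1,4) (2,0) (3,0)

Derivation:
(0,0): flips 2 -> legal
(0,1): flips 3 -> legal
(0,2): flips 1 -> legal
(0,3): flips 2 -> legal
(0,4): no bracket -> illegal
(1,0): flips 2 -> legal
(1,2): flips 2 -> legal
(1,4): flips 2 -> legal
(2,0): flips 4 -> legal
(2,5): no bracket -> illegal
(3,0): flips 2 -> legal
(3,4): no bracket -> illegal
(4,0): no bracket -> illegal
(4,5): no bracket -> illegal
(5,1): no bracket -> illegal
(5,3): no bracket -> illegal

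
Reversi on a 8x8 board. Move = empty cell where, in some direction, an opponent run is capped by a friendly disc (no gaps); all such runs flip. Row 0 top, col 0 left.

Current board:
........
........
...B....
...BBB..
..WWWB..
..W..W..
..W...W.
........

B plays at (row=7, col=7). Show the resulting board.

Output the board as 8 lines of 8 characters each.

Answer: ........
........
...B....
...BBB..
..WWBB..
..W..B..
..W...B.
.......B

Derivation:
Place B at (7,7); scan 8 dirs for brackets.
Dir NW: opp run (6,6) (5,5) (4,4) capped by B -> flip
Dir N: first cell '.' (not opp) -> no flip
Dir NE: edge -> no flip
Dir W: first cell '.' (not opp) -> no flip
Dir E: edge -> no flip
Dir SW: edge -> no flip
Dir S: edge -> no flip
Dir SE: edge -> no flip
All flips: (4,4) (5,5) (6,6)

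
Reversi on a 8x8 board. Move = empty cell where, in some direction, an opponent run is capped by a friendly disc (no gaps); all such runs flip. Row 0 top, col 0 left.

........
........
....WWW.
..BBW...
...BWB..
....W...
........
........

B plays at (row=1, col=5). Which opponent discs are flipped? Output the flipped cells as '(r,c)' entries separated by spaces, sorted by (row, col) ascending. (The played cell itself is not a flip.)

Dir NW: first cell '.' (not opp) -> no flip
Dir N: first cell '.' (not opp) -> no flip
Dir NE: first cell '.' (not opp) -> no flip
Dir W: first cell '.' (not opp) -> no flip
Dir E: first cell '.' (not opp) -> no flip
Dir SW: opp run (2,4) capped by B -> flip
Dir S: opp run (2,5), next='.' -> no flip
Dir SE: opp run (2,6), next='.' -> no flip

Answer: (2,4)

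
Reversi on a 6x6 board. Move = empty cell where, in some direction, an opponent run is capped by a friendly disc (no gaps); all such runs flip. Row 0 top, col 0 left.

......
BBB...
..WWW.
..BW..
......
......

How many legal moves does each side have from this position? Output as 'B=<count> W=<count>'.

Answer: B=3 W=6

Derivation:
-- B to move --
(1,3): no bracket -> illegal
(1,4): flips 1 -> legal
(1,5): no bracket -> illegal
(2,1): no bracket -> illegal
(2,5): no bracket -> illegal
(3,1): no bracket -> illegal
(3,4): flips 2 -> legal
(3,5): no bracket -> illegal
(4,2): no bracket -> illegal
(4,3): no bracket -> illegal
(4,4): flips 2 -> legal
B mobility = 3
-- W to move --
(0,0): flips 1 -> legal
(0,1): flips 1 -> legal
(0,2): flips 1 -> legal
(0,3): no bracket -> illegal
(1,3): no bracket -> illegal
(2,0): no bracket -> illegal
(2,1): no bracket -> illegal
(3,1): flips 1 -> legal
(4,1): flips 1 -> legal
(4,2): flips 1 -> legal
(4,3): no bracket -> illegal
W mobility = 6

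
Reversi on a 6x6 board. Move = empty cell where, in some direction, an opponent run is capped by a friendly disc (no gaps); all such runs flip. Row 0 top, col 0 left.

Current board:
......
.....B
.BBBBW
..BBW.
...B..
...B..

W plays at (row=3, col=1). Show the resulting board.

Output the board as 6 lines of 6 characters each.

Place W at (3,1); scan 8 dirs for brackets.
Dir NW: first cell '.' (not opp) -> no flip
Dir N: opp run (2,1), next='.' -> no flip
Dir NE: opp run (2,2), next='.' -> no flip
Dir W: first cell '.' (not opp) -> no flip
Dir E: opp run (3,2) (3,3) capped by W -> flip
Dir SW: first cell '.' (not opp) -> no flip
Dir S: first cell '.' (not opp) -> no flip
Dir SE: first cell '.' (not opp) -> no flip
All flips: (3,2) (3,3)

Answer: ......
.....B
.BBBBW
.WWWW.
...B..
...B..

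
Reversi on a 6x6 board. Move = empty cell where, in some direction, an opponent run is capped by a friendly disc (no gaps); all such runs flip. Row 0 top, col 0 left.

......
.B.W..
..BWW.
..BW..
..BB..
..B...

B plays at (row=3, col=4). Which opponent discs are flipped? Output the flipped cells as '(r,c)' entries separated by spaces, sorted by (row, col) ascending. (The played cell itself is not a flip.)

Dir NW: opp run (2,3), next='.' -> no flip
Dir N: opp run (2,4), next='.' -> no flip
Dir NE: first cell '.' (not opp) -> no flip
Dir W: opp run (3,3) capped by B -> flip
Dir E: first cell '.' (not opp) -> no flip
Dir SW: first cell 'B' (not opp) -> no flip
Dir S: first cell '.' (not opp) -> no flip
Dir SE: first cell '.' (not opp) -> no flip

Answer: (3,3)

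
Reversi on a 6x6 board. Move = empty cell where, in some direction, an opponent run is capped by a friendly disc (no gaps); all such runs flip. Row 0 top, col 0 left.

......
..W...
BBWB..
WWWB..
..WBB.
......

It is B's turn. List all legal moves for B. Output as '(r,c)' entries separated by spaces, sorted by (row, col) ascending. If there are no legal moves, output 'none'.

(0,1): flips 1 -> legal
(0,2): no bracket -> illegal
(0,3): flips 1 -> legal
(1,1): flips 1 -> legal
(1,3): no bracket -> illegal
(4,0): flips 1 -> legal
(4,1): flips 3 -> legal
(5,1): flips 1 -> legal
(5,2): no bracket -> illegal
(5,3): flips 2 -> legal

Answer: (0,1) (0,3) (1,1) (4,0) (4,1) (5,1) (5,3)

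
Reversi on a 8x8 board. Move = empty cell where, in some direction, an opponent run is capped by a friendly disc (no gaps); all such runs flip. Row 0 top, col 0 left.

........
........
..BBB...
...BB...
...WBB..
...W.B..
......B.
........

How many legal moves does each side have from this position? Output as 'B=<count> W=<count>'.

Answer: B=4 W=4

Derivation:
-- B to move --
(3,2): no bracket -> illegal
(4,2): flips 1 -> legal
(5,2): flips 1 -> legal
(5,4): no bracket -> illegal
(6,2): flips 1 -> legal
(6,3): flips 2 -> legal
(6,4): no bracket -> illegal
B mobility = 4
-- W to move --
(1,1): no bracket -> illegal
(1,2): no bracket -> illegal
(1,3): flips 2 -> legal
(1,4): no bracket -> illegal
(1,5): no bracket -> illegal
(2,1): no bracket -> illegal
(2,5): flips 1 -> legal
(3,1): no bracket -> illegal
(3,2): no bracket -> illegal
(3,5): flips 1 -> legal
(3,6): no bracket -> illegal
(4,2): no bracket -> illegal
(4,6): flips 2 -> legal
(5,4): no bracket -> illegal
(5,6): no bracket -> illegal
(5,7): no bracket -> illegal
(6,4): no bracket -> illegal
(6,5): no bracket -> illegal
(6,7): no bracket -> illegal
(7,5): no bracket -> illegal
(7,6): no bracket -> illegal
(7,7): no bracket -> illegal
W mobility = 4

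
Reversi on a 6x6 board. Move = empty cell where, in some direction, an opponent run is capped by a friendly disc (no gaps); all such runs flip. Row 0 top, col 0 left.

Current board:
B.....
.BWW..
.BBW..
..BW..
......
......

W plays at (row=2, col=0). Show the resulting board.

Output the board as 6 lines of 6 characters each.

Answer: B.....
.BWW..
WWWW..
..BW..
......
......

Derivation:
Place W at (2,0); scan 8 dirs for brackets.
Dir NW: edge -> no flip
Dir N: first cell '.' (not opp) -> no flip
Dir NE: opp run (1,1), next='.' -> no flip
Dir W: edge -> no flip
Dir E: opp run (2,1) (2,2) capped by W -> flip
Dir SW: edge -> no flip
Dir S: first cell '.' (not opp) -> no flip
Dir SE: first cell '.' (not opp) -> no flip
All flips: (2,1) (2,2)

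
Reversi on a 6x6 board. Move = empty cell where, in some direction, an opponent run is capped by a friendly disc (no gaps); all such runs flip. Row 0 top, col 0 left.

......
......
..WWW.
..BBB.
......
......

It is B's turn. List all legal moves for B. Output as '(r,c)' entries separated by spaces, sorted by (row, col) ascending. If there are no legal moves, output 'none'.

(1,1): flips 1 -> legal
(1,2): flips 2 -> legal
(1,3): flips 1 -> legal
(1,4): flips 2 -> legal
(1,5): flips 1 -> legal
(2,1): no bracket -> illegal
(2,5): no bracket -> illegal
(3,1): no bracket -> illegal
(3,5): no bracket -> illegal

Answer: (1,1) (1,2) (1,3) (1,4) (1,5)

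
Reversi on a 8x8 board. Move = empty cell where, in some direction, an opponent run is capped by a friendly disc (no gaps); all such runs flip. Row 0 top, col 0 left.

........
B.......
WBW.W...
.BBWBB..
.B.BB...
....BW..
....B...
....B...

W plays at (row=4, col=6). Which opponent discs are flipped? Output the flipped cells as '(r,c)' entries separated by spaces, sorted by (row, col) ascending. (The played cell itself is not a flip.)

Answer: (3,5)

Derivation:
Dir NW: opp run (3,5) capped by W -> flip
Dir N: first cell '.' (not opp) -> no flip
Dir NE: first cell '.' (not opp) -> no flip
Dir W: first cell '.' (not opp) -> no flip
Dir E: first cell '.' (not opp) -> no flip
Dir SW: first cell 'W' (not opp) -> no flip
Dir S: first cell '.' (not opp) -> no flip
Dir SE: first cell '.' (not opp) -> no flip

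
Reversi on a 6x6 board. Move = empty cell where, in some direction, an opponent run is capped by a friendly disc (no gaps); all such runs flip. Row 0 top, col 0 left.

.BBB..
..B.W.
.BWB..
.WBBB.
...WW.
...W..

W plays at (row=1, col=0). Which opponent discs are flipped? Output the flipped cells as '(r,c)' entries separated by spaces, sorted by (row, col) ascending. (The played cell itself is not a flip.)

Answer: (2,1) (3,2)

Derivation:
Dir NW: edge -> no flip
Dir N: first cell '.' (not opp) -> no flip
Dir NE: opp run (0,1), next=edge -> no flip
Dir W: edge -> no flip
Dir E: first cell '.' (not opp) -> no flip
Dir SW: edge -> no flip
Dir S: first cell '.' (not opp) -> no flip
Dir SE: opp run (2,1) (3,2) capped by W -> flip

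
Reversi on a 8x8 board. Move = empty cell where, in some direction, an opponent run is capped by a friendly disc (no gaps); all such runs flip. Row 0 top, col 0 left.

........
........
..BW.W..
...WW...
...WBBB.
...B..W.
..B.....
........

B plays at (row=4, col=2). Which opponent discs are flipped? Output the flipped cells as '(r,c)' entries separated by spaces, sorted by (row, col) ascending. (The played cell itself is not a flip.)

Answer: (4,3)

Derivation:
Dir NW: first cell '.' (not opp) -> no flip
Dir N: first cell '.' (not opp) -> no flip
Dir NE: opp run (3,3), next='.' -> no flip
Dir W: first cell '.' (not opp) -> no flip
Dir E: opp run (4,3) capped by B -> flip
Dir SW: first cell '.' (not opp) -> no flip
Dir S: first cell '.' (not opp) -> no flip
Dir SE: first cell 'B' (not opp) -> no flip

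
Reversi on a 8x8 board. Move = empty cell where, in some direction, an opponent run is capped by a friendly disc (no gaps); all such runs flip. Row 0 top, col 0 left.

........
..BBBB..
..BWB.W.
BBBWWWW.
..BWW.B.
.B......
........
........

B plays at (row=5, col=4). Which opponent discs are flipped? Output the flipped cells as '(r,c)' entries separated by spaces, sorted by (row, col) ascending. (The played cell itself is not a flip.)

Answer: (3,4) (4,3) (4,4)

Derivation:
Dir NW: opp run (4,3) capped by B -> flip
Dir N: opp run (4,4) (3,4) capped by B -> flip
Dir NE: first cell '.' (not opp) -> no flip
Dir W: first cell '.' (not opp) -> no flip
Dir E: first cell '.' (not opp) -> no flip
Dir SW: first cell '.' (not opp) -> no flip
Dir S: first cell '.' (not opp) -> no flip
Dir SE: first cell '.' (not opp) -> no flip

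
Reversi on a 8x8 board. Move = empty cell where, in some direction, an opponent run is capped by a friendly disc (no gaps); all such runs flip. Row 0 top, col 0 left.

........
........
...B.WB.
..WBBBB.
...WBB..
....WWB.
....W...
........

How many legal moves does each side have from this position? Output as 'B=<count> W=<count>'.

Answer: B=13 W=9

Derivation:
-- B to move --
(1,4): flips 1 -> legal
(1,5): flips 1 -> legal
(1,6): flips 1 -> legal
(2,1): no bracket -> illegal
(2,2): no bracket -> illegal
(2,4): flips 1 -> legal
(3,1): flips 1 -> legal
(4,1): flips 1 -> legal
(4,2): flips 1 -> legal
(4,6): no bracket -> illegal
(5,2): flips 1 -> legal
(5,3): flips 3 -> legal
(6,3): flips 1 -> legal
(6,5): flips 1 -> legal
(6,6): flips 1 -> legal
(7,3): no bracket -> illegal
(7,4): flips 2 -> legal
(7,5): no bracket -> illegal
B mobility = 13
-- W to move --
(1,2): no bracket -> illegal
(1,3): flips 2 -> legal
(1,4): flips 1 -> legal
(1,5): no bracket -> illegal
(1,6): no bracket -> illegal
(1,7): no bracket -> illegal
(2,2): flips 2 -> legal
(2,4): flips 2 -> legal
(2,7): flips 3 -> legal
(3,7): flips 4 -> legal
(4,2): no bracket -> illegal
(4,6): flips 2 -> legal
(4,7): flips 1 -> legal
(5,3): no bracket -> illegal
(5,7): flips 1 -> legal
(6,5): no bracket -> illegal
(6,6): no bracket -> illegal
(6,7): no bracket -> illegal
W mobility = 9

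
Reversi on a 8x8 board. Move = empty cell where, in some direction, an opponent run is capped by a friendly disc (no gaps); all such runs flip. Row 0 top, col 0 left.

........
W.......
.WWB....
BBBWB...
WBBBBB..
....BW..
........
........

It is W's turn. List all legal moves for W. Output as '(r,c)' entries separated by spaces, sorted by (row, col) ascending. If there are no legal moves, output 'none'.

(1,2): no bracket -> illegal
(1,3): flips 1 -> legal
(1,4): no bracket -> illegal
(2,0): flips 1 -> legal
(2,4): flips 1 -> legal
(2,5): no bracket -> illegal
(3,5): flips 2 -> legal
(3,6): no bracket -> illegal
(4,6): flips 5 -> legal
(5,0): no bracket -> illegal
(5,1): flips 3 -> legal
(5,2): flips 2 -> legal
(5,3): flips 2 -> legal
(5,6): no bracket -> illegal
(6,3): no bracket -> illegal
(6,4): no bracket -> illegal
(6,5): flips 3 -> legal

Answer: (1,3) (2,0) (2,4) (3,5) (4,6) (5,1) (5,2) (5,3) (6,5)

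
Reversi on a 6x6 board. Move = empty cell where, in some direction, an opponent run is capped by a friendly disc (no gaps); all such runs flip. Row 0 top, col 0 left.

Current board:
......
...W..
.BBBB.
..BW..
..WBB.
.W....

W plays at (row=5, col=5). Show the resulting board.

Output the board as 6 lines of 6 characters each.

Answer: ......
...W..
.BBBB.
..BW..
..WBW.
.W...W

Derivation:
Place W at (5,5); scan 8 dirs for brackets.
Dir NW: opp run (4,4) capped by W -> flip
Dir N: first cell '.' (not opp) -> no flip
Dir NE: edge -> no flip
Dir W: first cell '.' (not opp) -> no flip
Dir E: edge -> no flip
Dir SW: edge -> no flip
Dir S: edge -> no flip
Dir SE: edge -> no flip
All flips: (4,4)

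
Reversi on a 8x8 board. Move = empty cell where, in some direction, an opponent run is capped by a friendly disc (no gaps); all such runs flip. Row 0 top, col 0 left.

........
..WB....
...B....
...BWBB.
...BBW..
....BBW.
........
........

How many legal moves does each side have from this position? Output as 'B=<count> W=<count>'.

-- B to move --
(0,1): flips 1 -> legal
(0,2): no bracket -> illegal
(0,3): no bracket -> illegal
(1,1): flips 1 -> legal
(2,1): no bracket -> illegal
(2,2): no bracket -> illegal
(2,4): flips 1 -> legal
(2,5): flips 1 -> legal
(4,6): flips 1 -> legal
(4,7): no bracket -> illegal
(5,7): flips 1 -> legal
(6,5): no bracket -> illegal
(6,6): no bracket -> illegal
(6,7): flips 3 -> legal
B mobility = 7
-- W to move --
(0,2): no bracket -> illegal
(0,3): no bracket -> illegal
(0,4): no bracket -> illegal
(1,4): flips 1 -> legal
(2,2): no bracket -> illegal
(2,4): no bracket -> illegal
(2,5): flips 1 -> legal
(2,6): no bracket -> illegal
(2,7): flips 1 -> legal
(3,2): flips 1 -> legal
(3,7): flips 2 -> legal
(4,2): flips 2 -> legal
(4,6): no bracket -> illegal
(4,7): no bracket -> illegal
(5,2): flips 1 -> legal
(5,3): flips 2 -> legal
(6,3): flips 1 -> legal
(6,4): flips 2 -> legal
(6,5): flips 1 -> legal
(6,6): no bracket -> illegal
W mobility = 11

Answer: B=7 W=11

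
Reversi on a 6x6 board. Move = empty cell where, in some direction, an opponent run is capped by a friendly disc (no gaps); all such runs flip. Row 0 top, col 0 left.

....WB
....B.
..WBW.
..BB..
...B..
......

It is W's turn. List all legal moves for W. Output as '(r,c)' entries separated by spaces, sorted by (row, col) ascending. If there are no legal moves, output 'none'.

Answer: (4,2) (4,4)

Derivation:
(0,3): no bracket -> illegal
(1,2): no bracket -> illegal
(1,3): no bracket -> illegal
(1,5): no bracket -> illegal
(2,1): no bracket -> illegal
(2,5): no bracket -> illegal
(3,1): no bracket -> illegal
(3,4): no bracket -> illegal
(4,1): no bracket -> illegal
(4,2): flips 2 -> legal
(4,4): flips 1 -> legal
(5,2): no bracket -> illegal
(5,3): no bracket -> illegal
(5,4): no bracket -> illegal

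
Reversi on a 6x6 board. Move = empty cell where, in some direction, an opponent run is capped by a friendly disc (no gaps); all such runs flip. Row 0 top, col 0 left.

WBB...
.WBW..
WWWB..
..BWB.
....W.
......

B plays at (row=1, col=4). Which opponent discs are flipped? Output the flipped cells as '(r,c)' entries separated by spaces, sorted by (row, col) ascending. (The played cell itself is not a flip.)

Dir NW: first cell '.' (not opp) -> no flip
Dir N: first cell '.' (not opp) -> no flip
Dir NE: first cell '.' (not opp) -> no flip
Dir W: opp run (1,3) capped by B -> flip
Dir E: first cell '.' (not opp) -> no flip
Dir SW: first cell 'B' (not opp) -> no flip
Dir S: first cell '.' (not opp) -> no flip
Dir SE: first cell '.' (not opp) -> no flip

Answer: (1,3)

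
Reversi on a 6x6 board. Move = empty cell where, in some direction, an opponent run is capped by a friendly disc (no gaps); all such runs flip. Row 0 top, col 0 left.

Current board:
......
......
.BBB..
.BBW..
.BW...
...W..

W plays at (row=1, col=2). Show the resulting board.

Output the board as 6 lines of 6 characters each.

Answer: ......
..W...
.BWB..
.BWW..
.BW...
...W..

Derivation:
Place W at (1,2); scan 8 dirs for brackets.
Dir NW: first cell '.' (not opp) -> no flip
Dir N: first cell '.' (not opp) -> no flip
Dir NE: first cell '.' (not opp) -> no flip
Dir W: first cell '.' (not opp) -> no flip
Dir E: first cell '.' (not opp) -> no flip
Dir SW: opp run (2,1), next='.' -> no flip
Dir S: opp run (2,2) (3,2) capped by W -> flip
Dir SE: opp run (2,3), next='.' -> no flip
All flips: (2,2) (3,2)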